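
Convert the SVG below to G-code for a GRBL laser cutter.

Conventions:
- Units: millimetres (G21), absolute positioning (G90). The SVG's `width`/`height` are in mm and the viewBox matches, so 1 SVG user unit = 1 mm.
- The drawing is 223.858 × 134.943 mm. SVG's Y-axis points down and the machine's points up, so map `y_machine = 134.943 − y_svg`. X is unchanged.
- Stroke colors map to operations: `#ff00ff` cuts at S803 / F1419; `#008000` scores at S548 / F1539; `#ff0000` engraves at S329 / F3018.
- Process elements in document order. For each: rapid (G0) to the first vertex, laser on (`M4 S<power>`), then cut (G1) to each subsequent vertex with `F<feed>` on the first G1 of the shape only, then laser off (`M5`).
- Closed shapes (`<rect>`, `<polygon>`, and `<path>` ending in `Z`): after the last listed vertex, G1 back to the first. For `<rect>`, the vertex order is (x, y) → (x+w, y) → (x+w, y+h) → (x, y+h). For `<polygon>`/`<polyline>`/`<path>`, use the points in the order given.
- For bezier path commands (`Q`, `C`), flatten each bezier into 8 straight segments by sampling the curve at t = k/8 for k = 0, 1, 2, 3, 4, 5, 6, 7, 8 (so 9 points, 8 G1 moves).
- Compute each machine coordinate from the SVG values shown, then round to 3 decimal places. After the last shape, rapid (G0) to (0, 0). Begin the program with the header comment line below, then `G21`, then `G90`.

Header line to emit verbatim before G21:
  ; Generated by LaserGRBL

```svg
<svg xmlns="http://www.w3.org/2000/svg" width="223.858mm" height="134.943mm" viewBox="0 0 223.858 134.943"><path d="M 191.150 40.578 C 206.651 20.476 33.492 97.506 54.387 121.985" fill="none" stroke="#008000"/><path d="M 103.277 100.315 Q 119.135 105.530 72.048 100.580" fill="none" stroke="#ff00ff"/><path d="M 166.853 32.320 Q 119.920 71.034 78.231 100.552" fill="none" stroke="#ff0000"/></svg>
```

; Generated by LaserGRBL
G21
G90
G0 X191.150 Y94.365
M4 S548
G1 X188.867 Y97.643 F1539
G1 X173.382 Y93.568
G1 X149.180 Y83.896
G1 X120.746 Y70.379
G1 X92.564 Y54.773
G1 X69.121 Y38.832
G1 X54.900 Y24.309
G1 X54.387 Y12.958
M5
G0 X103.277 Y34.628
M4 S803
G1 X106.258 Y33.483 F1419
G1 X107.272 Y32.656
G1 X106.319 Y32.146
G1 X103.399 Y31.954
G1 X98.512 Y32.080
G1 X91.657 Y32.523
G1 X82.836 Y33.284
G1 X72.048 Y34.363
M5
G0 X166.853 Y102.623
M4 S329
G1 X155.202 Y93.088 F3018
G1 X143.714 Y83.841
G1 X132.391 Y74.881
G1 X121.231 Y66.208
G1 X110.235 Y57.823
G1 X99.403 Y49.725
G1 X88.735 Y41.914
G1 X78.231 Y34.391
M5
G0 X0.000 Y0.000

Since the viewBox matches the mm dimensions, user units are millimetres directly. The only transform is the Y-flip y_m = 134.943 − y_svg.

Shape 1 is a cubic bezier drawn with `<path>`. Its stroke #008000 means score at S548, F1539. After flipping Y the toolpath is (191.150,94.365) → (188.867,97.643) → (173.382,93.568) → (149.180,83.896) → (120.746,70.379) → (92.564,54.773) → (69.121,38.832) → (54.900,24.309) → (54.387,12.958).

Shape 2 is a quadratic bezier drawn with `<path>`. Its stroke #ff00ff means cut at S803, F1419. After flipping Y the toolpath is (103.277,34.628) → (106.258,33.483) → (107.272,32.656) → (106.319,32.146) → (103.399,31.954) → (98.512,32.080) → (91.657,32.523) → (82.836,33.284) → (72.048,34.363).

Shape 3 is a quadratic bezier drawn with `<path>`. Its stroke #ff0000 means engrave at S329, F3018. After flipping Y the toolpath is (166.853,102.623) → (155.202,93.088) → (143.714,83.841) → (132.391,74.881) → (121.231,66.208) → (110.235,57.823) → (99.403,49.725) → (88.735,41.914) → (78.231,34.391).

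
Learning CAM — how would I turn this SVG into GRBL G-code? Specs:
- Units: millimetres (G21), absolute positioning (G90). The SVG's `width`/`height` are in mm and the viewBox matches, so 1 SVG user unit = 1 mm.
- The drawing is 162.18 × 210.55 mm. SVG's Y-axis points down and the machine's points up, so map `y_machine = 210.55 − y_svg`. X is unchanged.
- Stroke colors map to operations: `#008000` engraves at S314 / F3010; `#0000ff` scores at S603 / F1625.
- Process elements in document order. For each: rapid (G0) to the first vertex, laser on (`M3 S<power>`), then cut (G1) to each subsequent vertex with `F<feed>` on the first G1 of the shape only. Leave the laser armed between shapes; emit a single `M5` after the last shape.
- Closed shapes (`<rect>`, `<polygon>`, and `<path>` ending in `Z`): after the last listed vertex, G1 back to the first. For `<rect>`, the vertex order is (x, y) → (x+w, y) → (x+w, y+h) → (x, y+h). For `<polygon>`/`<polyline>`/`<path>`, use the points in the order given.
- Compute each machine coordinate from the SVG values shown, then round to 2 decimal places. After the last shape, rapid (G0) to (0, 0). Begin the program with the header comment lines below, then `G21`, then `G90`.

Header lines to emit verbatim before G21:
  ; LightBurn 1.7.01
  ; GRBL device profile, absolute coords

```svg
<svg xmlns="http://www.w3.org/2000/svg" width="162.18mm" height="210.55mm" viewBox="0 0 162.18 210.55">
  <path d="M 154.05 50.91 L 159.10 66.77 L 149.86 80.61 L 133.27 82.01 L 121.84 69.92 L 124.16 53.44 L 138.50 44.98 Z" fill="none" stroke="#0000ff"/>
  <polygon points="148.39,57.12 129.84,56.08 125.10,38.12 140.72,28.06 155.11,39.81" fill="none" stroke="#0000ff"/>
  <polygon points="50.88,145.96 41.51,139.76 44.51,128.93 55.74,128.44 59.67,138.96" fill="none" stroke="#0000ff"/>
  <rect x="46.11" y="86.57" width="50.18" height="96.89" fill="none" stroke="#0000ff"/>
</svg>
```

Since the viewBox matches the mm dimensions, user units are millimetres directly. The only transform is the Y-flip y_m = 210.55 − y_svg.

Shape 1 is a regular polygon drawn with `<path>`. Its stroke #0000ff means score at S603, F1625. After flipping Y the toolpath is (154.05,159.64) → (159.10,143.78) → (149.86,129.94) → (133.27,128.54) → (121.84,140.63) → (124.16,157.11) → (138.50,165.57) → (154.05,159.64), returning to the start.

Shape 2 is a regular polygon drawn with `<polygon>`. Its stroke #0000ff means score at S603, F1625. After flipping Y the toolpath is (148.39,153.43) → (129.84,154.47) → (125.10,172.43) → (140.72,182.49) → (155.11,170.74) → (148.39,153.43), returning to the start.

Shape 3 is a regular polygon drawn with `<polygon>`. Its stroke #0000ff means score at S603, F1625. After flipping Y the toolpath is (50.88,64.59) → (41.51,70.79) → (44.51,81.62) → (55.74,82.11) → (59.67,71.59) → (50.88,64.59), returning to the start.

Shape 4 is a rectangle drawn with `<rect>`. Its stroke #0000ff means score at S603, F1625. After flipping Y the toolpath is (46.11,123.98) → (96.29,123.98) → (96.29,27.09) → (46.11,27.09) → (46.11,123.98), returning to the start.

; LightBurn 1.7.01
; GRBL device profile, absolute coords
G21
G90
G0 X154.05 Y159.64
M3 S603
G1 X159.10 Y143.78 F1625
G1 X149.86 Y129.94
G1 X133.27 Y128.54
G1 X121.84 Y140.63
G1 X124.16 Y157.11
G1 X138.50 Y165.57
G1 X154.05 Y159.64
G0 X148.39 Y153.43
M3 S603
G1 X129.84 Y154.47 F1625
G1 X125.10 Y172.43
G1 X140.72 Y182.49
G1 X155.11 Y170.74
G1 X148.39 Y153.43
G0 X50.88 Y64.59
M3 S603
G1 X41.51 Y70.79 F1625
G1 X44.51 Y81.62
G1 X55.74 Y82.11
G1 X59.67 Y71.59
G1 X50.88 Y64.59
G0 X46.11 Y123.98
M3 S603
G1 X96.29 Y123.98 F1625
G1 X96.29 Y27.09
G1 X46.11 Y27.09
G1 X46.11 Y123.98
M5
G0 X0.00 Y0.00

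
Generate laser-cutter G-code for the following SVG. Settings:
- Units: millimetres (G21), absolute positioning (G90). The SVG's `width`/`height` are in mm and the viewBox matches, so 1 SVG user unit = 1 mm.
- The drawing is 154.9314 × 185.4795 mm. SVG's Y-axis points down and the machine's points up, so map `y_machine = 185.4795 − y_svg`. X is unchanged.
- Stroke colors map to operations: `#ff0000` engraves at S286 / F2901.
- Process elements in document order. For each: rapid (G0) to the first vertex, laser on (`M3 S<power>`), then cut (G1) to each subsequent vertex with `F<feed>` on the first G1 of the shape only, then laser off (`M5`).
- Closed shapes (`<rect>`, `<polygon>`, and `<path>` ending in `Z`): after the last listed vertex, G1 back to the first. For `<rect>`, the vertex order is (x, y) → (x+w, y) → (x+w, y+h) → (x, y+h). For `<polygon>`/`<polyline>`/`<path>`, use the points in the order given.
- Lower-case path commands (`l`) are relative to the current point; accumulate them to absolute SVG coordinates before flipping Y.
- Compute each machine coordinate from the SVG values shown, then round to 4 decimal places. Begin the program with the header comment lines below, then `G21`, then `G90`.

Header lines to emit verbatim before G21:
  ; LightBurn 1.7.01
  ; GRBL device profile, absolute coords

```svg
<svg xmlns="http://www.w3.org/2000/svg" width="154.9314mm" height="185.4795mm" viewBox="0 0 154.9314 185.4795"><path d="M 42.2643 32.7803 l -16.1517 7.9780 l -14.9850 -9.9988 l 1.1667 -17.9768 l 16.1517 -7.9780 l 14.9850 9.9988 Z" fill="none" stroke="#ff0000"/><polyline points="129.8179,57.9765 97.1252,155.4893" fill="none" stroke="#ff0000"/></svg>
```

; LightBurn 1.7.01
; GRBL device profile, absolute coords
G21
G90
G0 X42.2643 Y152.6992
M3 S286
G1 X26.1126 Y144.7212 F2901
G1 X11.1276 Y154.7200
G1 X12.2943 Y172.6968
G1 X28.4460 Y180.6748
G1 X43.4310 Y170.6760
G1 X42.2643 Y152.6992
M5
G0 X129.8179 Y127.5030
M3 S286
G1 X97.1252 Y29.9902 F2901
M5

viewBox `0 0 154.9314 185.4795` with mm width/height → 1 unit = 1 mm. Flip: y_m = 185.4795 − y_svg.

**Shape 1** — `<path>` regular polygon, stroke `#ff0000` → engrave (S286, F2901). Machine vertices: (42.2643,152.6992) → (26.1126,144.7212) → (11.1276,154.7200) → (12.2943,172.6968) → (28.4460,180.6748) → (43.4310,170.6760) → (42.2643,152.6992). Closed: final G1 returns to the first vertex.

**Shape 2** — `<polyline>` line segment, stroke `#ff0000` → engrave (S286, F2901). Machine vertices: (129.8179,127.5030) → (97.1252,29.9902). Open path.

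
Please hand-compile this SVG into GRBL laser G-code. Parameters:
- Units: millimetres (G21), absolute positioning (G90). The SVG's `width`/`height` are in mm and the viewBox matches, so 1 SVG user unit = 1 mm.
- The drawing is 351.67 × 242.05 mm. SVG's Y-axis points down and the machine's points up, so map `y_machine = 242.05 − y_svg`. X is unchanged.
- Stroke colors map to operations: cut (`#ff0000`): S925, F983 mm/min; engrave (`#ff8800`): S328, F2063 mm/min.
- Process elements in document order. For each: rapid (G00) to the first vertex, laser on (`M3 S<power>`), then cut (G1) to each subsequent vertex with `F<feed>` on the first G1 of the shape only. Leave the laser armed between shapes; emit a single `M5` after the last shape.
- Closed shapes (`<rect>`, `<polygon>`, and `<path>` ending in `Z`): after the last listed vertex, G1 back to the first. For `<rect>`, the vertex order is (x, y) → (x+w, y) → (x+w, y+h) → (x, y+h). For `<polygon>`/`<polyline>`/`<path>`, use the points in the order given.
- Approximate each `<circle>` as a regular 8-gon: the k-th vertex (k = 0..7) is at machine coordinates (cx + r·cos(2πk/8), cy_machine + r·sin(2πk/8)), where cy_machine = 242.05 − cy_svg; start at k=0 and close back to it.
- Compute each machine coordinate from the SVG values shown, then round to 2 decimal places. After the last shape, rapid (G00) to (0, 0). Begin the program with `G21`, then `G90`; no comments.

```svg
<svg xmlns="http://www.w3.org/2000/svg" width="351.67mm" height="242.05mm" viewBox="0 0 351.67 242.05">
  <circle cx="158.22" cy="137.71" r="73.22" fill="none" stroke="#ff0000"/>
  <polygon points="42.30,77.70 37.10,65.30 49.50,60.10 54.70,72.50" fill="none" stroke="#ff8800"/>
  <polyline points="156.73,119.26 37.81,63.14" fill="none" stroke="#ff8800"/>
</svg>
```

Since the viewBox matches the mm dimensions, user units are millimetres directly. The only transform is the Y-flip y_m = 242.05 − y_svg.

Shape 1 is a circle drawn with `<circle>`. Its stroke #ff0000 means cut at S925, F983. After flipping Y the toolpath is (231.44,104.34) → (209.99,156.11) → (158.22,177.56) → (106.45,156.11) → (85.00,104.34) → (106.45,52.57) → (158.22,31.12) → (209.99,52.57) → (231.44,104.34), returning to the start.

Shape 2 is a regular polygon drawn with `<polygon>`. Its stroke #ff8800 means engrave at S328, F2063. After flipping Y the toolpath is (42.30,164.35) → (37.10,176.75) → (49.50,181.95) → (54.70,169.55) → (42.30,164.35), returning to the start.

Shape 3 is a line segment drawn with `<polyline>`. Its stroke #ff8800 means engrave at S328, F2063. After flipping Y the toolpath is (156.73,122.79) → (37.81,178.91).

G21
G90
G00 X231.44 Y104.34
M3 S925
G1 X209.99 Y156.11 F983
G1 X158.22 Y177.56
G1 X106.45 Y156.11
G1 X85.00 Y104.34
G1 X106.45 Y52.57
G1 X158.22 Y31.12
G1 X209.99 Y52.57
G1 X231.44 Y104.34
G00 X42.30 Y164.35
M3 S328
G1 X37.10 Y176.75 F2063
G1 X49.50 Y181.95
G1 X54.70 Y169.55
G1 X42.30 Y164.35
G00 X156.73 Y122.79
M3 S328
G1 X37.81 Y178.91 F2063
M5
G00 X0.00 Y0.00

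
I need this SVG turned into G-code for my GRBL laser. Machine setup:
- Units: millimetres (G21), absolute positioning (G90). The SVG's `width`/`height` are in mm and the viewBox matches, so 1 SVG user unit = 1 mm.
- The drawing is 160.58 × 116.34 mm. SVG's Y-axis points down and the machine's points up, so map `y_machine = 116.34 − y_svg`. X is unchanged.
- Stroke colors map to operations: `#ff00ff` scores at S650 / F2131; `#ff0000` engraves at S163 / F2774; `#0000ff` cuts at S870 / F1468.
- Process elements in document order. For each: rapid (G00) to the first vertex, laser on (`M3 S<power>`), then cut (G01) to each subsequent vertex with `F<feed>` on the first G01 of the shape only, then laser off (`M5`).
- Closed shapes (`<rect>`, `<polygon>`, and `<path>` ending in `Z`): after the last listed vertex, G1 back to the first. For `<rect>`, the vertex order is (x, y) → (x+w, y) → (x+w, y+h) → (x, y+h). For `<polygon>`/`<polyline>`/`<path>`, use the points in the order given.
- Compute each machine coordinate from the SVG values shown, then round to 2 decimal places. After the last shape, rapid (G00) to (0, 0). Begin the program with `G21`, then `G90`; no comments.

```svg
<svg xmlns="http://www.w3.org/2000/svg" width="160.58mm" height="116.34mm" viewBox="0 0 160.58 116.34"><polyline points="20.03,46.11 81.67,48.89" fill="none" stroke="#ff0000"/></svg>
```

G21
G90
G00 X20.03 Y70.23
M3 S163
G01 X81.67 Y67.45 F2774
M5
G00 X0.00 Y0.00

1 u = 1 mm; y_m = 116.34 − y.

[1] `<polyline>` line segment, #ff0000→engrave S163 F2774: (20.03,70.23) → (81.67,67.45)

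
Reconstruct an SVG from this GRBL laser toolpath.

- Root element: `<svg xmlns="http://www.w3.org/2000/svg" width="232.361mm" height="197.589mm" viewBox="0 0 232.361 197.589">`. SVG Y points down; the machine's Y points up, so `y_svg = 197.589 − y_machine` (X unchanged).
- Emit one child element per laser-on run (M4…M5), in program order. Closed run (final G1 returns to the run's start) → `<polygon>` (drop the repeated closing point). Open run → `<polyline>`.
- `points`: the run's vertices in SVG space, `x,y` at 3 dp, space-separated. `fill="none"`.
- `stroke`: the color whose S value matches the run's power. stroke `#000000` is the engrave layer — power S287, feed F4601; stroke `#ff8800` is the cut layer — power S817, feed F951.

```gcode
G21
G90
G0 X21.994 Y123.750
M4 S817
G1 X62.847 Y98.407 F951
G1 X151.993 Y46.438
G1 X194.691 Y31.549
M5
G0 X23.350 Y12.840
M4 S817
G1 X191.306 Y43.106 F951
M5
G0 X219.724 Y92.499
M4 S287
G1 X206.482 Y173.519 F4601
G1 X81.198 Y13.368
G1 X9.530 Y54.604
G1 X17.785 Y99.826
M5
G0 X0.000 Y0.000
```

Machine Y-up, SVG Y-down with viewBox height 197.589, so y_svg = 197.589 − y_machine; X carries over.

Run 1: S817 ⇒ cut layer `#ff8800`. The run is open, so emit a `<polyline>` with points (Y-flipped): 21.994,73.839 62.847,99.182 151.993,151.151 194.691,166.040.

Run 2: S817 ⇒ cut layer `#ff8800`. The run is open, so emit a `<polyline>` with points (Y-flipped): 23.350,184.749 191.306,154.483.

Run 3: power S287 maps to stroke `#000000` (engrave). The run is open, so emit a `<polyline>` with points (Y-flipped): 219.724,105.090 206.482,24.070 81.198,184.221 9.530,142.985 17.785,97.763.

<svg xmlns="http://www.w3.org/2000/svg" width="232.361mm" height="197.589mm" viewBox="0 0 232.361 197.589">
  <polyline points="21.994,73.839 62.847,99.182 151.993,151.151 194.691,166.040" fill="none" stroke="#ff8800"/>
  <polyline points="23.350,184.749 191.306,154.483" fill="none" stroke="#ff8800"/>
  <polyline points="219.724,105.090 206.482,24.070 81.198,184.221 9.530,142.985 17.785,97.763" fill="none" stroke="#000000"/>
</svg>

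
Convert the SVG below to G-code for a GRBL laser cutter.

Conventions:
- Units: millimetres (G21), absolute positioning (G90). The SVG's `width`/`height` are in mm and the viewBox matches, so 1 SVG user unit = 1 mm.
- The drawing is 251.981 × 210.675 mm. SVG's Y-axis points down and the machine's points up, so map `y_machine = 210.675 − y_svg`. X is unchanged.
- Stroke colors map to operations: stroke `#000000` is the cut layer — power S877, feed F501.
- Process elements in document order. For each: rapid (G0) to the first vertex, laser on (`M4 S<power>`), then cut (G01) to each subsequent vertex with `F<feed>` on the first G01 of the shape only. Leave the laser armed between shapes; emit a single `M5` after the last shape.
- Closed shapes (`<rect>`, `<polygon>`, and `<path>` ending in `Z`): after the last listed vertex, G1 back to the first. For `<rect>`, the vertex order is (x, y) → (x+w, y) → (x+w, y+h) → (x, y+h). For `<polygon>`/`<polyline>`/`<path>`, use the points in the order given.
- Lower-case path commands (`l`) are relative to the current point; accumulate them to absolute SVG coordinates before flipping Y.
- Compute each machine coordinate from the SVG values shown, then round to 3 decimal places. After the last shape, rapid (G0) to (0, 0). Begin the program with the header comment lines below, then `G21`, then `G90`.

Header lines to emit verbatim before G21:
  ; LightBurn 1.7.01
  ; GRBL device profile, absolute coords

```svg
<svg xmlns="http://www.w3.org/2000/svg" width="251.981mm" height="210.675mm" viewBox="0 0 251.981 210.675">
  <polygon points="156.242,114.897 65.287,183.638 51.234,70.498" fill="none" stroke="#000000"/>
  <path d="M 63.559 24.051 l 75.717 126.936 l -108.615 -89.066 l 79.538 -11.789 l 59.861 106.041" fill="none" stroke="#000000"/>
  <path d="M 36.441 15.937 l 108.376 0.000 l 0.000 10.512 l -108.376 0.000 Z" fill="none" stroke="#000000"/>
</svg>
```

1 u = 1 mm; y_m = 210.675 − y.

[1] `<polygon>` regular polygon, #000000→cut S877 F501: (156.242,95.778) → (65.287,27.037) → (51.234,140.177) → (156.242,95.778) (closed)

[2] `<path>` open polyline, #000000→cut S877 F501: (63.559,186.624) → (139.276,59.688) → (30.661,148.754) → (110.199,160.543) → (170.060,54.502)

[3] `<path>` rectangle, #000000→cut S877 F501: (36.441,194.738) → (144.817,194.738) → (144.817,184.226) → (36.441,184.226) → (36.441,194.738) (closed)

; LightBurn 1.7.01
; GRBL device profile, absolute coords
G21
G90
G0 X156.242 Y95.778
M4 S877
G01 X65.287 Y27.037 F501
G01 X51.234 Y140.177
G01 X156.242 Y95.778
G0 X63.559 Y186.624
M4 S877
G01 X139.276 Y59.688 F501
G01 X30.661 Y148.754
G01 X110.199 Y160.543
G01 X170.060 Y54.502
G0 X36.441 Y194.738
M4 S877
G01 X144.817 Y194.738 F501
G01 X144.817 Y184.226
G01 X36.441 Y184.226
G01 X36.441 Y194.738
M5
G0 X0.000 Y0.000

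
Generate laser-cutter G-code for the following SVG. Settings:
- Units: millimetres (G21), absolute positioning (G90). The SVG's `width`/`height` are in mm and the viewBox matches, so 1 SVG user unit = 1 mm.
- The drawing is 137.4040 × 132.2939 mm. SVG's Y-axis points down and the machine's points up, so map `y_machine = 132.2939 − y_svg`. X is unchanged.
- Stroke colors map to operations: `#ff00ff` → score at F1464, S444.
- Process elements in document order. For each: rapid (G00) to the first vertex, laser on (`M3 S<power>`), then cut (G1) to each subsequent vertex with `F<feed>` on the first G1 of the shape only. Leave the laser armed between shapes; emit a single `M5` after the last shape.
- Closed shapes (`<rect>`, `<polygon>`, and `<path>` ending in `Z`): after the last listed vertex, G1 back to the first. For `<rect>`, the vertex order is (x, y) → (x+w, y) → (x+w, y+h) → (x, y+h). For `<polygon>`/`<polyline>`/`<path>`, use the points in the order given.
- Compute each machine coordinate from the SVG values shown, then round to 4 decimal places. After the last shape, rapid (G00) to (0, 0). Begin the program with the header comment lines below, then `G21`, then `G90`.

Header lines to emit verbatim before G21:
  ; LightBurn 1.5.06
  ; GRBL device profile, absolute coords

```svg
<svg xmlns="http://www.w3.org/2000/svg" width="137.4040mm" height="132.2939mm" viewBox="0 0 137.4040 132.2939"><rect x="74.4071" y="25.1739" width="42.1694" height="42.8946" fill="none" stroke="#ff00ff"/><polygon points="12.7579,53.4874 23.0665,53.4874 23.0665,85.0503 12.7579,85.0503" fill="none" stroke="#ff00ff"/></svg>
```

; LightBurn 1.5.06
; GRBL device profile, absolute coords
G21
G90
G00 X74.4071 Y107.1200
M3 S444
G1 X116.5765 Y107.1200 F1464
G1 X116.5765 Y64.2254
G1 X74.4071 Y64.2254
G1 X74.4071 Y107.1200
G00 X12.7579 Y78.8065
M3 S444
G1 X23.0665 Y78.8065 F1464
G1 X23.0665 Y47.2436
G1 X12.7579 Y47.2436
G1 X12.7579 Y78.8065
M5
G00 X0.0000 Y0.0000

Since the viewBox matches the mm dimensions, user units are millimetres directly. The only transform is the Y-flip y_m = 132.2939 − y_svg.

Shape 1 is a rectangle drawn with `<rect>`. Its stroke #ff00ff means score at S444, F1464. After flipping Y the toolpath is (74.4071,107.1200) → (116.5765,107.1200) → (116.5765,64.2254) → (74.4071,64.2254) → (74.4071,107.1200), returning to the start.

Shape 2 is a rectangle drawn with `<polygon>`. Its stroke #ff00ff means score at S444, F1464. After flipping Y the toolpath is (12.7579,78.8065) → (23.0665,78.8065) → (23.0665,47.2436) → (12.7579,47.2436) → (12.7579,78.8065), returning to the start.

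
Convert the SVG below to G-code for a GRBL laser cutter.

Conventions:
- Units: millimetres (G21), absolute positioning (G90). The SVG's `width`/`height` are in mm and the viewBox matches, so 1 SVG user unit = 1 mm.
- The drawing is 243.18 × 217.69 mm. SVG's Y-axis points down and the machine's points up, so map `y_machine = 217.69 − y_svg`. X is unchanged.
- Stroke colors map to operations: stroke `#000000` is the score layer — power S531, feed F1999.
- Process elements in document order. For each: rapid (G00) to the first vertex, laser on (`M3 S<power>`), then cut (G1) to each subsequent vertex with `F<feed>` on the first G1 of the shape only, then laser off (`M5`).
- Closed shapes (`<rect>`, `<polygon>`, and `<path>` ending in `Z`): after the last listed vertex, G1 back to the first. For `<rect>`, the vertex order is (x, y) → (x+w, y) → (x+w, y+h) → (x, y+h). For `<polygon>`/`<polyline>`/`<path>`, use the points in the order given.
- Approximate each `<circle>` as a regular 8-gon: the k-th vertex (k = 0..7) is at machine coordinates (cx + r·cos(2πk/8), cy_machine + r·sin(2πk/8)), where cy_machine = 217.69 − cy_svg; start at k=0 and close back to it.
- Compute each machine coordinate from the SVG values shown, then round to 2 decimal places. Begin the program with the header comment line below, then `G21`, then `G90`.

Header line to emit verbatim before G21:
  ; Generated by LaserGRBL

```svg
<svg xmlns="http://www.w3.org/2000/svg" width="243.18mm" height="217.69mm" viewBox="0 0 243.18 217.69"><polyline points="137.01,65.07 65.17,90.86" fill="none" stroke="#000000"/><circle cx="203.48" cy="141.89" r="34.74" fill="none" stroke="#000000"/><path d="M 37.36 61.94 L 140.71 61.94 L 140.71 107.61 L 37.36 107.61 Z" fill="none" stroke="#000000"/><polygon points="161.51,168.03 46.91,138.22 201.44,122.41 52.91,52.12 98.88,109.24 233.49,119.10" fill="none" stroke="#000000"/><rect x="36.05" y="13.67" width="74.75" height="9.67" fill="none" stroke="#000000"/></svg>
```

Since the viewBox matches the mm dimensions, user units are millimetres directly. The only transform is the Y-flip y_m = 217.69 − y_svg.

Shape 1 is a line segment drawn with `<polyline>`. Its stroke #000000 means score at S531, F1999. After flipping Y the toolpath is (137.01,152.62) → (65.17,126.83).

Shape 2 is a circle drawn with `<circle>`. Its stroke #000000 means score at S531, F1999. After flipping Y the toolpath is (238.22,75.80) → (228.04,100.36) → (203.48,110.54) → (178.92,100.36) → (168.74,75.80) → (178.92,51.24) → (203.48,41.06) → (228.04,51.24) → (238.22,75.80), returning to the start.

Shape 3 is a rectangle drawn with `<path>`. Its stroke #000000 means score at S531, F1999. After flipping Y the toolpath is (37.36,155.75) → (140.71,155.75) → (140.71,110.08) → (37.36,110.08) → (37.36,155.75), returning to the start.

Shape 4 is a closed polygon drawn with `<polygon>`. Its stroke #000000 means score at S531, F1999. After flipping Y the toolpath is (161.51,49.66) → (46.91,79.47) → (201.44,95.28) → (52.91,165.57) → (98.88,108.45) → (233.49,98.59) → (161.51,49.66), returning to the start.

Shape 5 is a rectangle drawn with `<rect>`. Its stroke #000000 means score at S531, F1999. After flipping Y the toolpath is (36.05,204.02) → (110.80,204.02) → (110.80,194.35) → (36.05,194.35) → (36.05,204.02), returning to the start.

; Generated by LaserGRBL
G21
G90
G00 X137.01 Y152.62
M3 S531
G1 X65.17 Y126.83 F1999
M5
G00 X238.22 Y75.80
M3 S531
G1 X228.04 Y100.36 F1999
G1 X203.48 Y110.54
G1 X178.92 Y100.36
G1 X168.74 Y75.80
G1 X178.92 Y51.24
G1 X203.48 Y41.06
G1 X228.04 Y51.24
G1 X238.22 Y75.80
M5
G00 X37.36 Y155.75
M3 S531
G1 X140.71 Y155.75 F1999
G1 X140.71 Y110.08
G1 X37.36 Y110.08
G1 X37.36 Y155.75
M5
G00 X161.51 Y49.66
M3 S531
G1 X46.91 Y79.47 F1999
G1 X201.44 Y95.28
G1 X52.91 Y165.57
G1 X98.88 Y108.45
G1 X233.49 Y98.59
G1 X161.51 Y49.66
M5
G00 X36.05 Y204.02
M3 S531
G1 X110.80 Y204.02 F1999
G1 X110.80 Y194.35
G1 X36.05 Y194.35
G1 X36.05 Y204.02
M5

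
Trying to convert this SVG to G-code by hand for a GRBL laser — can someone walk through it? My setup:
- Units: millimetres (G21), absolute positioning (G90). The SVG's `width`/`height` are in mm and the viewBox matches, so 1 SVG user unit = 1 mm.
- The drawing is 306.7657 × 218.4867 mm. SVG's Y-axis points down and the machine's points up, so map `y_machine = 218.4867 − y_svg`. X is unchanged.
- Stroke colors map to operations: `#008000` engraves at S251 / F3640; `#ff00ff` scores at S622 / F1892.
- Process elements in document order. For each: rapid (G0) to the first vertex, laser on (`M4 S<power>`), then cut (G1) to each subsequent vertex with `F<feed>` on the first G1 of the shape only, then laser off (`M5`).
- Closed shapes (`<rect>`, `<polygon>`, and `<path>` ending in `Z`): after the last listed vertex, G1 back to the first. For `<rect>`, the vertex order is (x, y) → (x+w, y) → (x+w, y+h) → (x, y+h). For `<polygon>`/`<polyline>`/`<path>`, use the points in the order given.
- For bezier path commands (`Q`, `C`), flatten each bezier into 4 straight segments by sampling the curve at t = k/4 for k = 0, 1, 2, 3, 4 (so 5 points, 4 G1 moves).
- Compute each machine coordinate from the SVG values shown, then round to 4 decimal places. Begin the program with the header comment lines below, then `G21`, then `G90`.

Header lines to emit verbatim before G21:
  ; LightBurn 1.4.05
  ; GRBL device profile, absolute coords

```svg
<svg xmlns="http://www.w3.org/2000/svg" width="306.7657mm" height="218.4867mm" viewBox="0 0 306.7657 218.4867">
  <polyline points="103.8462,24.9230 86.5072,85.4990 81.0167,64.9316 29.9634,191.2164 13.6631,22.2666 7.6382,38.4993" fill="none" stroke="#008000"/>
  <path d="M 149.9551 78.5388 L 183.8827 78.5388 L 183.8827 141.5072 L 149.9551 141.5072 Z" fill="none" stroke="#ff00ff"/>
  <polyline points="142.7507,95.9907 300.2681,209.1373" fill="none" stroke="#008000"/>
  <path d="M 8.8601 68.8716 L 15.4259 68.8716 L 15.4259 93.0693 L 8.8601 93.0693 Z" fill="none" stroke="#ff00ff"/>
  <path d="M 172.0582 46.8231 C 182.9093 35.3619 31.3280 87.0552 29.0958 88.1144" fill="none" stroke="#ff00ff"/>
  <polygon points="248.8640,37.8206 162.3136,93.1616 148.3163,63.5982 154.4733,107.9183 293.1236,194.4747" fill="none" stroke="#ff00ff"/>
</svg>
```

; LightBurn 1.4.05
; GRBL device profile, absolute coords
G21
G90
G0 X103.8462 Y193.5637
M4 S251
G1 X86.5072 Y132.9877 F3640
G1 X81.0167 Y153.5551
G1 X29.9634 Y27.2703
G1 X13.6631 Y196.2201
G1 X7.6382 Y179.9874
M5
G0 X149.9551 Y139.9479
M4 S622
G1 X183.8827 Y139.9479 F1892
G1 X183.8827 Y76.9795
G1 X149.9551 Y76.9795
G1 X149.9551 Y139.9479
M5
G0 X142.7507 Y122.4960
M4 S251
G1 X300.2681 Y9.3494 F3640
M5
G0 X8.8601 Y149.6151
M4 S622
G1 X15.4259 Y149.6151 F1892
G1 X15.4259 Y125.4174
G1 X8.8601 Y125.4174
G1 X8.8601 Y149.6151
M5
G0 X172.0582 Y171.6636
M4 S622
G1 X154.6120 Y170.1960 F1892
G1 X105.4832 Y155.7131
G1 X53.9013 Y138.8826
G1 X29.0958 Y130.3723
M5
G0 X248.8640 Y180.6661
M4 S622
G1 X162.3136 Y125.3251 F1892
G1 X148.3163 Y154.8885
G1 X154.4733 Y110.5684
G1 X293.1236 Y24.0120
G1 X248.8640 Y180.6661
M5

viewBox `0 0 306.7657 218.4867` with mm width/height → 1 unit = 1 mm. Flip: y_m = 218.4867 − y_svg.

**Shape 1** — `<polyline>` open polyline, stroke `#008000` → engrave (S251, F3640). Machine vertices: (103.8462,193.5637) → (86.5072,132.9877) → (81.0167,153.5551) → (29.9634,27.2703) → (13.6631,196.2201) → (7.6382,179.9874). Open path.

**Shape 2** — `<path>` rectangle, stroke `#ff00ff` → score (S622, F1892). Machine vertices: (149.9551,139.9479) → (183.8827,139.9479) → (183.8827,76.9795) → (149.9551,76.9795) → (149.9551,139.9479). Closed: final G1 returns to the first vertex.

**Shape 3** — `<polyline>` line segment, stroke `#008000` → engrave (S251, F3640). Machine vertices: (142.7507,122.4960) → (300.2681,9.3494). Open path.

**Shape 4** — `<path>` rectangle, stroke `#ff00ff` → score (S622, F1892). Machine vertices: (8.8601,149.6151) → (15.4259,149.6151) → (15.4259,125.4174) → (8.8601,125.4174) → (8.8601,149.6151). Closed: final G1 returns to the first vertex.

**Shape 5** — `<path>` cubic bezier, stroke `#ff00ff` → score (S622, F1892). Control points (SVG): P0=(172.0582,46.8231), P1=(182.9093,35.3619), P2=(31.3280,87.0552), P3=(29.0958,88.1144); sampled at t=k/4. Machine vertices: (172.0582,171.6636) → (154.6120,170.1960) → (105.4832,155.7131) → (53.9013,138.8826) → (29.0958,130.3723). Open path.

**Shape 6** — `<polygon>` closed polygon, stroke `#ff00ff` → score (S622, F1892). Machine vertices: (248.8640,180.6661) → (162.3136,125.3251) → (148.3163,154.8885) → (154.4733,110.5684) → (293.1236,24.0120) → (248.8640,180.6661). Closed: final G1 returns to the first vertex.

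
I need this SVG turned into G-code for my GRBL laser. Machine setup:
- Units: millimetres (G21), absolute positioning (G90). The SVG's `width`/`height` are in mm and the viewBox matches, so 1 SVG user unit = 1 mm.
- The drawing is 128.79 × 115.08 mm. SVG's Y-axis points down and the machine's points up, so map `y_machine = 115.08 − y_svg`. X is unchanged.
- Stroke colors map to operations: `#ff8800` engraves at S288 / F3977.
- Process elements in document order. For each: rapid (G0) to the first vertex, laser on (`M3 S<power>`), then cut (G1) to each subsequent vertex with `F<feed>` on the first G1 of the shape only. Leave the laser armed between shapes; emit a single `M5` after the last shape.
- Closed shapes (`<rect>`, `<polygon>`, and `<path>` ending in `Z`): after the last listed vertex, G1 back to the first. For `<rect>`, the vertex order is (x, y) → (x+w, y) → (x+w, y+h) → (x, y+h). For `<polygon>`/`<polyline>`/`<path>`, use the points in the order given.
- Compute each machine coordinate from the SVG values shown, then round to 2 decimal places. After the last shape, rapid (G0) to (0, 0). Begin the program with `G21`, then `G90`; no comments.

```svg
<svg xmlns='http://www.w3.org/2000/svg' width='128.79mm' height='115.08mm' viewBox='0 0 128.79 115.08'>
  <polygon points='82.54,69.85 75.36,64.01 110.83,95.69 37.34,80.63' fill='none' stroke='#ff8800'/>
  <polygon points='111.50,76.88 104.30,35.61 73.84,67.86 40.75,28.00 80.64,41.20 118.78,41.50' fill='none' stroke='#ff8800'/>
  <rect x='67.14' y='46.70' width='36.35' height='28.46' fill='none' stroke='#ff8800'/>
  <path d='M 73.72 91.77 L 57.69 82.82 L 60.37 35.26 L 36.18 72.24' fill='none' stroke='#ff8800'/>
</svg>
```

G21
G90
G0 X82.54 Y45.23
M3 S288
G1 X75.36 Y51.07 F3977
G1 X110.83 Y19.39
G1 X37.34 Y34.45
G1 X82.54 Y45.23
G0 X111.50 Y38.20
M3 S288
G1 X104.30 Y79.47 F3977
G1 X73.84 Y47.22
G1 X40.75 Y87.08
G1 X80.64 Y73.88
G1 X118.78 Y73.58
G1 X111.50 Y38.20
G0 X67.14 Y68.38
M3 S288
G1 X103.49 Y68.38 F3977
G1 X103.49 Y39.92
G1 X67.14 Y39.92
G1 X67.14 Y68.38
G0 X73.72 Y23.31
M3 S288
G1 X57.69 Y32.26 F3977
G1 X60.37 Y79.82
G1 X36.18 Y42.84
M5
G0 X0.00 Y0.00

1 u = 1 mm; y_m = 115.08 − y.

[1] `<polygon>` closed polygon, #ff8800→engrave S288 F3977: (82.54,45.23) → (75.36,51.07) → (110.83,19.39) → (37.34,34.45) → (82.54,45.23) (closed)

[2] `<polygon>` closed polygon, #ff8800→engrave S288 F3977: (111.50,38.20) → (104.30,79.47) → (73.84,47.22) → (40.75,87.08) → (80.64,73.88) → (118.78,73.58) → (111.50,38.20) (closed)

[3] `<rect>` rectangle, #ff8800→engrave S288 F3977: (67.14,68.38) → (103.49,68.38) → (103.49,39.92) → (67.14,39.92) → (67.14,68.38) (closed)

[4] `<path>` open polyline, #ff8800→engrave S288 F3977: (73.72,23.31) → (57.69,32.26) → (60.37,79.82) → (36.18,42.84)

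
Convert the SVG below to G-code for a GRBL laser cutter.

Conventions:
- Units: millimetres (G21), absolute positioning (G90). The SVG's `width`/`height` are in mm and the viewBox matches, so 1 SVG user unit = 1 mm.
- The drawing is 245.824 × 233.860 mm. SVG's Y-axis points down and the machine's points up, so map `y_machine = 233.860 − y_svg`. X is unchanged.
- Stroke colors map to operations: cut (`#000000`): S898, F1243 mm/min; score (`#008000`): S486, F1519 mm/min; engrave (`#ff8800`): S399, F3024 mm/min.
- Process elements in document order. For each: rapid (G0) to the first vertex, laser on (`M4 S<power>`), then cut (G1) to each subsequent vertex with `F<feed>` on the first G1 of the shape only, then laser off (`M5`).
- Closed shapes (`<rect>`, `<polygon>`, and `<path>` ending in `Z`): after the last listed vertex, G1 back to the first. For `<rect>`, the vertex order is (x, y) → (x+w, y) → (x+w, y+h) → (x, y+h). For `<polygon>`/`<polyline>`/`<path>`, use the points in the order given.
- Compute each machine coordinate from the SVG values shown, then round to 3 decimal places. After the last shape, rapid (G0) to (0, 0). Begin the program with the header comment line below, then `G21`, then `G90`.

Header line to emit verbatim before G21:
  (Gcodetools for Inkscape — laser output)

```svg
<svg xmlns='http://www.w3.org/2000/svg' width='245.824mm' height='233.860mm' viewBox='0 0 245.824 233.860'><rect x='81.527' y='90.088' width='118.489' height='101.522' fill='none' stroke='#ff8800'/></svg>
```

viewBox `0 0 245.824 233.860` with mm width/height → 1 unit = 1 mm. Flip: y_m = 233.860 − y_svg.

**Shape 1** — `<rect>` rectangle, stroke `#ff8800` → engrave (S399, F3024). Machine vertices: (81.527,143.772) → (200.016,143.772) → (200.016,42.250) → (81.527,42.250) → (81.527,143.772). Closed: final G1 returns to the first vertex.

(Gcodetools for Inkscape — laser output)
G21
G90
G0 X81.527 Y143.772
M4 S399
G1 X200.016 Y143.772 F3024
G1 X200.016 Y42.250
G1 X81.527 Y42.250
G1 X81.527 Y143.772
M5
G0 X0.000 Y0.000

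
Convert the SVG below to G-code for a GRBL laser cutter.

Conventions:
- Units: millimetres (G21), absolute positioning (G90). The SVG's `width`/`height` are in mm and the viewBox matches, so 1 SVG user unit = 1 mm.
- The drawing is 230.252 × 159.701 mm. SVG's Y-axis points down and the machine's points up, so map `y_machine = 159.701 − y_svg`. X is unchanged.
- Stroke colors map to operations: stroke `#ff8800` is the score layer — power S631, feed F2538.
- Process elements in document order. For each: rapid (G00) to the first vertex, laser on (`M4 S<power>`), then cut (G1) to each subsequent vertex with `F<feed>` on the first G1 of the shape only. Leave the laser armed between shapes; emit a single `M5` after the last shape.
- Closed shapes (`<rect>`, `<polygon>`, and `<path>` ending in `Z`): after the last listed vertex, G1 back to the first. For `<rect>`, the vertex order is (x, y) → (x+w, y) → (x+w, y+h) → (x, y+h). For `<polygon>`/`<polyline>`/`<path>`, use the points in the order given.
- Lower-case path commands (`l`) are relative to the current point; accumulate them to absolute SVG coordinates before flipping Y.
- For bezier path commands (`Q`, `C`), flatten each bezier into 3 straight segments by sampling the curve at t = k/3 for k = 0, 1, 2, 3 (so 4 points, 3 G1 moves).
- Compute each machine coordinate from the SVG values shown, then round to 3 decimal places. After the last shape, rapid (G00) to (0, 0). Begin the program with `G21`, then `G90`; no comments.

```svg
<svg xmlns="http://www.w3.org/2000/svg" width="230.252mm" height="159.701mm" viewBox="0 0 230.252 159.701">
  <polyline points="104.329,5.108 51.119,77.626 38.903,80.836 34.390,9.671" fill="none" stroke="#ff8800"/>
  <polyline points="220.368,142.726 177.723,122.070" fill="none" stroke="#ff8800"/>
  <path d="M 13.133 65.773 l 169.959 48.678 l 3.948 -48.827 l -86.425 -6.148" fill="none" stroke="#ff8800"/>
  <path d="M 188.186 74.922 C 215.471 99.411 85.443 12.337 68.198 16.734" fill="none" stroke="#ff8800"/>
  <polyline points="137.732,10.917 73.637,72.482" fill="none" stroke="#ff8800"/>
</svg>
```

G21
G90
G00 X104.329 Y154.593
M4 S631
G1 X51.119 Y82.075 F2538
G1 X38.903 Y78.865
G1 X34.390 Y150.030
G00 X220.368 Y16.975
M4 S631
G1 X177.723 Y37.631 F2538
G00 X13.133 Y93.928
M4 S631
G1 X183.092 Y45.250 F2538
G1 X187.040 Y94.077
G1 X100.615 Y100.225
G00 X188.186 Y84.779
M4 S631
G1 X173.037 Y89.958 F2538
G1 X113.034 Y124.393
G1 X68.198 Y142.967
G00 X137.732 Y148.784
M4 S631
G1 X73.637 Y87.219 F2538
M5
G00 X0.000 Y0.000

Since the viewBox matches the mm dimensions, user units are millimetres directly. The only transform is the Y-flip y_m = 159.701 − y_svg.

Shape 1 is a open polyline drawn with `<polyline>`. Its stroke #ff8800 means score at S631, F2538. After flipping Y the toolpath is (104.329,154.593) → (51.119,82.075) → (38.903,78.865) → (34.390,150.030).

Shape 2 is a line segment drawn with `<polyline>`. Its stroke #ff8800 means score at S631, F2538. After flipping Y the toolpath is (220.368,16.975) → (177.723,37.631).

Shape 3 is a open polyline drawn with `<path>`. Its stroke #ff8800 means score at S631, F2538. After flipping Y the toolpath is (13.133,93.928) → (183.092,45.250) → (187.040,94.077) → (100.615,100.225).

Shape 4 is a cubic bezier drawn with `<path>`. Its stroke #ff8800 means score at S631, F2538. After flipping Y the toolpath is (188.186,84.779) → (173.037,89.958) → (113.034,124.393) → (68.198,142.967).

Shape 5 is a line segment drawn with `<polyline>`. Its stroke #ff8800 means score at S631, F2538. After flipping Y the toolpath is (137.732,148.784) → (73.637,87.219).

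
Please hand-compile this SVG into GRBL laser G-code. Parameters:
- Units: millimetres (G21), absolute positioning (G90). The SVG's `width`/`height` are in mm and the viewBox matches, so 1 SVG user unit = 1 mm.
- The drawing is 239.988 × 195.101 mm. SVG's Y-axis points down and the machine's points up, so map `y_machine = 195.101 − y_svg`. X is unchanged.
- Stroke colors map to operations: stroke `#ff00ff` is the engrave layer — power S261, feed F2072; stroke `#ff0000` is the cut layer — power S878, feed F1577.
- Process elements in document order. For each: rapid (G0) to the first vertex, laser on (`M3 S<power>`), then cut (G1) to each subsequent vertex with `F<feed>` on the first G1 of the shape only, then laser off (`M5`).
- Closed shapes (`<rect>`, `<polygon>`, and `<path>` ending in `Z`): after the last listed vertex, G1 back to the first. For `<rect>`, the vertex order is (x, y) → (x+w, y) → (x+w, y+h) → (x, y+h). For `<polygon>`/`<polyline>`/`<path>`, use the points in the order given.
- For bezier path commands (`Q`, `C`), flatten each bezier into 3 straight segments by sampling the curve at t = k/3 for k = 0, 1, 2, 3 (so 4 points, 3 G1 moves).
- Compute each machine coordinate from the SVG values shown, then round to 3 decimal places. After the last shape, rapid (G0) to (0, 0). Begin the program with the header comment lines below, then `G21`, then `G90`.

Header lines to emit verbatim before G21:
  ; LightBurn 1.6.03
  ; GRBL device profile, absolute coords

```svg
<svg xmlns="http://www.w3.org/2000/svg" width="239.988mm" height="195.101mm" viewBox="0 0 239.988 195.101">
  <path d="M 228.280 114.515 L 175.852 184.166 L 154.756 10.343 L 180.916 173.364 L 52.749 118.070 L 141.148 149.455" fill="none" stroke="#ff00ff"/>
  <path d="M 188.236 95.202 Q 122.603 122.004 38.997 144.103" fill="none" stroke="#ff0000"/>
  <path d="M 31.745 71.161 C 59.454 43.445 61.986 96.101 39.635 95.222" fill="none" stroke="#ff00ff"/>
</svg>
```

Since the viewBox matches the mm dimensions, user units are millimetres directly. The only transform is the Y-flip y_m = 195.101 − y_svg.

Shape 1 is a open polyline drawn with `<path>`. Its stroke #ff00ff means engrave at S261, F2072. After flipping Y the toolpath is (228.280,80.586) → (175.852,10.935) → (154.756,184.758) → (180.916,21.737) → (52.749,77.031) → (141.148,45.646).

Shape 2 is a quadratic bezier drawn with `<path>`. Its stroke #ff0000 means cut at S878, F1577. After flipping Y the toolpath is (188.236,99.899) → (142.484,82.554) → (92.737,66.253) → (38.997,50.998).

Shape 3 is a cubic bezier drawn with `<path>`. Its stroke #ff00ff means engrave at S261, F2072. After flipping Y the toolpath is (31.745,123.940) → (51.073,129.825) → (53.681,111.885) → (39.635,99.879).

; LightBurn 1.6.03
; GRBL device profile, absolute coords
G21
G90
G0 X228.280 Y80.586
M3 S261
G1 X175.852 Y10.935 F2072
G1 X154.756 Y184.758
G1 X180.916 Y21.737
G1 X52.749 Y77.031
G1 X141.148 Y45.646
M5
G0 X188.236 Y99.899
M3 S878
G1 X142.484 Y82.554 F1577
G1 X92.737 Y66.253
G1 X38.997 Y50.998
M5
G0 X31.745 Y123.940
M3 S261
G1 X51.073 Y129.825 F2072
G1 X53.681 Y111.885
G1 X39.635 Y99.879
M5
G0 X0.000 Y0.000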